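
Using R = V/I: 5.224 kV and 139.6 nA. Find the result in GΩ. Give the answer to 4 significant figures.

(5.224e3) / (139.6e-9) = 0.0374212e12 Ω

37.42 GΩ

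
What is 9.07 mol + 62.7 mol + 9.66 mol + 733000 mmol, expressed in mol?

814.43 mol

In mol:
  9.07 mol → 9.07
  62.7 mol → 62.7
  9.66 mol → 9.66
  733000 mmol = 733000e-3 mol = 733
Sum: 9.07 + 62.7 + 9.66 + 733 = 814.43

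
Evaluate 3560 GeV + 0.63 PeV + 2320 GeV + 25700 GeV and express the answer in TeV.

661.58 TeV

In TeV:
  3560 GeV = 3560e-3 TeV = 3.56
  0.63 PeV = 0.63e3 TeV = 630
  2320 GeV = 2320e-3 TeV = 2.32
  25700 GeV = 25700e-3 TeV = 25.7
Sum: 3.56 + 630 + 2.32 + 25.7 = 661.58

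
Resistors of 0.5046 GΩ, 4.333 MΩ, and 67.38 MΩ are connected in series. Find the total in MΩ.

576.313 MΩ

In MΩ:
  0.5046 GΩ = 0.5046 × 10^3 MΩ = 504.6
  4.333 MΩ → 4.333
  67.38 MΩ → 67.38
Sum: 504.6 + 4.333 + 67.38 = 576.313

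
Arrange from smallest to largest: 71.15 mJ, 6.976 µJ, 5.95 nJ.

5.95 nJ < 6.976 µJ < 71.15 mJ

71.15 mJ = 0.07115 J
6.976 µJ = 0.000006976 J
5.95 nJ = 0.00000000595 J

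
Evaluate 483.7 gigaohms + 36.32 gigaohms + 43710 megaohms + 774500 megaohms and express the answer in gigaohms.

1338.23 gigaohms

In gigaohms:
  483.7 gigaohms → 483.7
  36.32 gigaohms → 36.32
  43710 megaohms = 43710 × 10^-3 gigaohms = 43.71
  774500 megaohms = 774500 × 10^-3 gigaohms = 774.5
Sum: 483.7 + 36.32 + 43.71 + 774.5 = 1338.23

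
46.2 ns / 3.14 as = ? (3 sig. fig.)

(46.2e-9) / (3.14e-18) = 14.71e9

14700000000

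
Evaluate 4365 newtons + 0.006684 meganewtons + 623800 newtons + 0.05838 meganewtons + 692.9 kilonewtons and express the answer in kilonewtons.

In kilonewtons:
  4365 newtons = 4365e-3 kilonewtons = 4.365
  0.006684 meganewtons = 0.006684e3 kilonewtons = 6.684
  623800 newtons = 623800e-3 kilonewtons = 623.8
  0.05838 meganewtons = 0.05838e3 kilonewtons = 58.38
  692.9 kilonewtons → 692.9
Sum: 4.365 + 6.684 + 623.8 + 58.38 + 692.9 = 1386.129

1386.129 kilonewtons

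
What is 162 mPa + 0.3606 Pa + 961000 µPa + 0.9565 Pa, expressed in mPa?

2440.1 mPa

In mPa:
  162 mPa → 162
  0.3606 Pa = 0.3606 × 10³ mPa = 360.6
  961000 µPa = 961000 × 10⁻³ mPa = 961
  0.9565 Pa = 0.9565 × 10³ mPa = 956.5
Sum: 162 + 360.6 + 961 + 956.5 = 2440.1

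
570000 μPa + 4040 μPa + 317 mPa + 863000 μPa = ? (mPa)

1754.04 mPa

In mPa:
  570000 μPa = 570000 × 10⁻³ mPa = 570
  4040 μPa = 4040 × 10⁻³ mPa = 4.04
  317 mPa → 317
  863000 μPa = 863000 × 10⁻³ mPa = 863
Sum: 570 + 4.04 + 317 + 863 = 1754.04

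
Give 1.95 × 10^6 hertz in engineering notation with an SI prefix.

1.95 megahertz

= 1.95 × 10^6 hertz; 10^6 is mega.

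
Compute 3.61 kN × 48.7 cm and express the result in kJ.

1.75807 kJ

3.61e3 × 48.7e-2 = 175.807e1 J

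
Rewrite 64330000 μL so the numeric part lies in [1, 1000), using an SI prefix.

64.33 L

= 64.33 L; mantissa already in [1, 1000).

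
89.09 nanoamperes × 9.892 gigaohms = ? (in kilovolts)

89.09 × 10⁻⁹ × 9.892 × 10⁹ = 881.27828 V

0.88127828 kilovolts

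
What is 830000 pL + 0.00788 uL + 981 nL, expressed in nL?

1818.88 nL

In nL:
  830000 pL = 830000 × 10⁻³ nL = 830
  0.00788 uL = 0.00788 × 10³ nL = 7.88
  981 nL → 981
Sum: 830 + 7.88 + 981 = 1818.88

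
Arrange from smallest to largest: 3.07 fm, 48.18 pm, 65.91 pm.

3.07 fm < 48.18 pm < 65.91 pm

3.07 fm = 0.00000000000000307 m
48.18 pm = 0.00000000004818 m
65.91 pm = 0.00000000006591 m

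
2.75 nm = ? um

nano = 10⁻⁹, micro = 10⁻⁶; factor is 10⁻³.
2.75 × 10⁻³ = 0.00275

0.00275 um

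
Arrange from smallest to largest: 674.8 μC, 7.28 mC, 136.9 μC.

674.8 μC = 0.0006748 C
7.28 mC = 0.00728 C
136.9 μC = 0.0001369 C

136.9 μC < 674.8 μC < 7.28 mC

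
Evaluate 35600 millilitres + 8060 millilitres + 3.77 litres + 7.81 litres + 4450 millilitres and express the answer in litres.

59.69 litres

In litres:
  35600 millilitres = 35600 × 10⁻³ litres = 35.6
  8060 millilitres = 8060 × 10⁻³ litres = 8.06
  3.77 litres → 3.77
  7.81 litres → 7.81
  4450 millilitres = 4450 × 10⁻³ litres = 4.45
Sum: 35.6 + 8.06 + 3.77 + 7.81 + 4.45 = 59.69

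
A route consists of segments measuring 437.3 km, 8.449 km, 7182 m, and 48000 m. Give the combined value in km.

500.931 km

In km:
  437.3 km → 437.3
  8.449 km → 8.449
  7182 m = 7182 × 10⁻³ km = 7.182
  48000 m = 48000 × 10⁻³ km = 48
Sum: 437.3 + 8.449 + 7.182 + 48 = 500.931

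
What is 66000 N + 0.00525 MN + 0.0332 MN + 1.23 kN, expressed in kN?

In kN:
  66000 N = 66000 × 10⁻³ kN = 66
  0.00525 MN = 0.00525 × 10³ kN = 5.25
  0.0332 MN = 0.0332 × 10³ kN = 33.2
  1.23 kN → 1.23
Sum: 66 + 5.25 + 33.2 + 1.23 = 105.68

105.68 kN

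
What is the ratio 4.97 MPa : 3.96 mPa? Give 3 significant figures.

1260000000

(4.97 × 10^6) / (3.96 × 10^-3) = 1.255 × 10^9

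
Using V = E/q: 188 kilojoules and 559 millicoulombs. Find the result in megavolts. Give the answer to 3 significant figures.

0.336 megavolts

(188 × 10^3) / (559 × 10^-3) = 0.33631 × 10^6 V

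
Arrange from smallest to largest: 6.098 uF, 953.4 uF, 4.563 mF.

6.098 uF = 0.000006098 F
953.4 uF = 0.0009534 F
4.563 mF = 0.004563 F

6.098 uF < 953.4 uF < 4.563 mF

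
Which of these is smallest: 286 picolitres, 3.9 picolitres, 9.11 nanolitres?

3.9 picolitres

286 picolitres = 0.000000000286 litres
3.9 picolitres = 0.0000000000039 litres
9.11 nanolitres = 0.00000000911 litres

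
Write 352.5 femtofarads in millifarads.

femto = 1e-15, milli = 1e-3; factor is 1e-12.
352.5 × 1e-12 = 0.0000000003525

0.0000000003525 millifarads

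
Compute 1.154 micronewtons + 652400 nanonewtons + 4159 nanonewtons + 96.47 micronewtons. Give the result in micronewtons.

754.183 micronewtons

In micronewtons:
  1.154 micronewtons → 1.154
  652400 nanonewtons = 652400e-3 micronewtons = 652.4
  4159 nanonewtons = 4159e-3 micronewtons = 4.159
  96.47 micronewtons → 96.47
Sum: 1.154 + 652.4 + 4.159 + 96.47 = 754.183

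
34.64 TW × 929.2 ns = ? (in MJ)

34.64e12 × 929.2e-9 = 32187.488e3 J

32.187488 MJ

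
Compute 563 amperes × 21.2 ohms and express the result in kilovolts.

11.9356 kilovolts

563 × 21.2 = 11935.6 V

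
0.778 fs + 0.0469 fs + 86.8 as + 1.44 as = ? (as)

913.14 as

In as:
  0.778 fs = 0.778 × 10³ as = 778
  0.0469 fs = 0.0469 × 10³ as = 46.9
  86.8 as → 86.8
  1.44 as → 1.44
Sum: 778 + 46.9 + 86.8 + 1.44 = 913.14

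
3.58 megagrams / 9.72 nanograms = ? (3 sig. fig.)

(3.58 × 10⁶) / (9.72 × 10⁻⁹) = 0.3683 × 10¹⁵

368000000000000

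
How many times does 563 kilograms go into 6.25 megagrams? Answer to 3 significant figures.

(6.25 × 10^6) / (563 × 10^3) = 0.0111 × 10^3

11.1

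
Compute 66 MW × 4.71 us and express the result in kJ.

66 × 10⁶ × 4.71 × 10⁻⁶ = 310.86 J

0.31086 kJ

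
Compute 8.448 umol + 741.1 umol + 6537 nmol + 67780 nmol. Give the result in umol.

823.865 umol

In umol:
  8.448 umol → 8.448
  741.1 umol → 741.1
  6537 nmol = 6537 × 10⁻³ umol = 6.537
  67780 nmol = 67780 × 10⁻³ umol = 67.78
Sum: 8.448 + 741.1 + 6.537 + 67.78 = 823.865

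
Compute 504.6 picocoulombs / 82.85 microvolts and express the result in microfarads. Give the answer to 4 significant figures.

6.091 microfarads

(504.6 × 10^-12) / (82.85 × 10^-6) = 6.09053 × 10^-6 F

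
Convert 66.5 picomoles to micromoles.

pico = 10⁻¹², micro = 10⁻⁶; factor is 10⁻⁶.
66.5 × 10⁻⁶ = 0.0000665

0.0000665 micromoles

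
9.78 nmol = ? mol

nano = 10^-9, (no prefix) = 10^0; factor is 10^-9.
9.78 × 10^-9 = 0.00000000978

0.00000000978 mol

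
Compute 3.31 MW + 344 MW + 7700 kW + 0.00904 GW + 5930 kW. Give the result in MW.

369.98 MW

In MW:
  3.31 MW → 3.31
  344 MW → 344
  7700 kW = 7700e-3 MW = 7.7
  0.00904 GW = 0.00904e3 MW = 9.04
  5930 kW = 5930e-3 MW = 5.93
Sum: 3.31 + 344 + 7.7 + 9.04 + 5.93 = 369.98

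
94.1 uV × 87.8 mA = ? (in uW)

8.26198 uW

94.1 × 10⁻⁶ × 87.8 × 10⁻³ = 8261.98 × 10⁻⁹ W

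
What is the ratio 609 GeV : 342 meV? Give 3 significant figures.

(609 × 10^9) / (342 × 10^-3) = 1.781 × 10^12

1780000000000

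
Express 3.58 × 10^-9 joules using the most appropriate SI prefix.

= 3.58 × 10^-9 joules; 10^-9 is nano.

3.58 nanojoules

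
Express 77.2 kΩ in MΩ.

0.0772 MΩ

kilo = 1e3, mega = 1e6; factor is 1e-3.
77.2 × 1e-3 = 0.0772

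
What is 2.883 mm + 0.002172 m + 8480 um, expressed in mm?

13.535 mm

In mm:
  2.883 mm → 2.883
  0.002172 m = 0.002172e3 mm = 2.172
  8480 um = 8480e-3 mm = 8.48
Sum: 2.883 + 2.172 + 8.48 = 13.535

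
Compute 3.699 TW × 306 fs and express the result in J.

3.699 × 10¹² × 306 × 10⁻¹⁵ = 1131.894 × 10⁻³ J

1.131894 J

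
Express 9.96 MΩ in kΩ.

9960 kΩ

mega = 10⁶, kilo = 10³; factor is 10³.
9.96 × 10³ = 9960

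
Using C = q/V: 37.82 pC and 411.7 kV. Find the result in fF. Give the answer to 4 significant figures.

0.09186 fF

(37.82e-12) / (411.7e3) = 0.091863e-15 F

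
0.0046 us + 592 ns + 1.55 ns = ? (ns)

598.15 ns

In ns:
  0.0046 us = 0.0046 × 10^3 ns = 4.6
  592 ns → 592
  1.55 ns → 1.55
Sum: 4.6 + 592 + 1.55 = 598.15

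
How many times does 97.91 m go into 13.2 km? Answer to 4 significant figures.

134.8

(13.2 × 10^3) / (97.91) = 0.13482 × 10^3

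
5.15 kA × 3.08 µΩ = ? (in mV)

15.862 mV

5.15e3 × 3.08e-6 = 15.862e-3 V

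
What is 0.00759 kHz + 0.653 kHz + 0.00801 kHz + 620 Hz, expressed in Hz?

In Hz:
  0.00759 kHz = 0.00759 × 10^3 Hz = 7.59
  0.653 kHz = 0.653 × 10^3 Hz = 653
  0.00801 kHz = 0.00801 × 10^3 Hz = 8.01
  620 Hz → 620
Sum: 7.59 + 653 + 8.01 + 620 = 1288.6

1288.6 Hz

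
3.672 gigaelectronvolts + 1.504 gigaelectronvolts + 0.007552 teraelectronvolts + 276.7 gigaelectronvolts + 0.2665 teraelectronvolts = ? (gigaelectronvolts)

555.928 gigaelectronvolts

In gigaelectronvolts:
  3.672 gigaelectronvolts → 3.672
  1.504 gigaelectronvolts → 1.504
  0.007552 teraelectronvolts = 0.007552e3 gigaelectronvolts = 7.552
  276.7 gigaelectronvolts → 276.7
  0.2665 teraelectronvolts = 0.2665e3 gigaelectronvolts = 266.5
Sum: 3.672 + 1.504 + 7.552 + 276.7 + 266.5 = 555.928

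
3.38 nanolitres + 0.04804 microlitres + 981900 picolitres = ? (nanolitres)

1033.32 nanolitres

In nanolitres:
  3.38 nanolitres → 3.38
  0.04804 microlitres = 0.04804e3 nanolitres = 48.04
  981900 picolitres = 981900e-3 nanolitres = 981.9
Sum: 3.38 + 48.04 + 981.9 = 1033.32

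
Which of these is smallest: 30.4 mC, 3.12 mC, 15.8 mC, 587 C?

30.4 mC = 0.0304 C
3.12 mC = 0.00312 C
15.8 mC = 0.0158 C
587 C = 587 C

3.12 mC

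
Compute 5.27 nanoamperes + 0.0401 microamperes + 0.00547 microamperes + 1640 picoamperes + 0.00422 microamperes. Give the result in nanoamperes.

In nanoamperes:
  5.27 nanoamperes → 5.27
  0.0401 microamperes = 0.0401 × 10³ nanoamperes = 40.1
  0.00547 microamperes = 0.00547 × 10³ nanoamperes = 5.47
  1640 picoamperes = 1640 × 10⁻³ nanoamperes = 1.64
  0.00422 microamperes = 0.00422 × 10³ nanoamperes = 4.22
Sum: 5.27 + 40.1 + 5.47 + 1.64 + 4.22 = 56.7

56.7 nanoamperes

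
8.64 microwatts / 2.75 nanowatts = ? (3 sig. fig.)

(8.64e-6) / (2.75e-9) = 3.142e3

3140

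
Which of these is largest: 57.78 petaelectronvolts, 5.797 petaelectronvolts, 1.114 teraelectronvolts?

57.78 petaelectronvolts = 57780000000000000 electronvolts
5.797 petaelectronvolts = 5797000000000000 electronvolts
1.114 teraelectronvolts = 1114000000000 electronvolts

57.78 petaelectronvolts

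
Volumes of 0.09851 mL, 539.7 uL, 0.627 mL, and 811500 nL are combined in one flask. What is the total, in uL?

2076.71 uL

In uL:
  0.09851 mL = 0.09851e3 uL = 98.51
  539.7 uL → 539.7
  0.627 mL = 0.627e3 uL = 627
  811500 nL = 811500e-3 uL = 811.5
Sum: 98.51 + 539.7 + 627 + 811.5 = 2076.71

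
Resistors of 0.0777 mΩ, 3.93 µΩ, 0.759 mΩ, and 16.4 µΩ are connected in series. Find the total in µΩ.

857.03 µΩ

In µΩ:
  0.0777 mΩ = 0.0777 × 10³ µΩ = 77.7
  3.93 µΩ → 3.93
  0.759 mΩ = 0.759 × 10³ µΩ = 759
  16.4 µΩ → 16.4
Sum: 77.7 + 3.93 + 759 + 16.4 = 857.03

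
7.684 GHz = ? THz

0.007684 THz

giga = 10⁹, tera = 10¹²; factor is 10⁻³.
7.684 × 10⁻³ = 0.007684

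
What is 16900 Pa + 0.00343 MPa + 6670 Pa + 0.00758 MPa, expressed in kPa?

In kPa:
  16900 Pa = 16900 × 10^-3 kPa = 16.9
  0.00343 MPa = 0.00343 × 10^3 kPa = 3.43
  6670 Pa = 6670 × 10^-3 kPa = 6.67
  0.00758 MPa = 0.00758 × 10^3 kPa = 7.58
Sum: 16.9 + 3.43 + 6.67 + 7.58 = 34.58

34.58 kPa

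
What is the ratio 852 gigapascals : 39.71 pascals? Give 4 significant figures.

21460000000

(852 × 10^9) / (39.71) = 21.456 × 10^9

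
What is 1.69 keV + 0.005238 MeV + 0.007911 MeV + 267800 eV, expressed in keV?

282.639 keV

In keV:
  1.69 keV → 1.69
  0.005238 MeV = 0.005238 × 10³ keV = 5.238
  0.007911 MeV = 0.007911 × 10³ keV = 7.911
  267800 eV = 267800 × 10⁻³ keV = 267.8
Sum: 1.69 + 5.238 + 7.911 + 267.8 = 282.639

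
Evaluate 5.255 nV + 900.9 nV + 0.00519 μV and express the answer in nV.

In nV:
  5.255 nV → 5.255
  900.9 nV → 900.9
  0.00519 μV = 0.00519 × 10³ nV = 5.19
Sum: 5.255 + 900.9 + 5.19 = 911.345

911.345 nV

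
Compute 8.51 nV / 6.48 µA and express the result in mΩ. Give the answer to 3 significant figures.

(8.51 × 10^-9) / (6.48 × 10^-6) = 1.3133 × 10^-3 Ω

1.31 mΩ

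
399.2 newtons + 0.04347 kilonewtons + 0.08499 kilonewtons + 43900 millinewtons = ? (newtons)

571.56 newtons

In newtons:
  399.2 newtons → 399.2
  0.04347 kilonewtons = 0.04347 × 10^3 newtons = 43.47
  0.08499 kilonewtons = 0.08499 × 10^3 newtons = 84.99
  43900 millinewtons = 43900 × 10^-3 newtons = 43.9
Sum: 399.2 + 43.47 + 84.99 + 43.9 = 571.56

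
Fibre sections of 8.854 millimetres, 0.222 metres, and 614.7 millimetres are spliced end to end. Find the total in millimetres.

In millimetres:
  8.854 millimetres → 8.854
  0.222 metres = 0.222 × 10^3 millimetres = 222
  614.7 millimetres → 614.7
Sum: 8.854 + 222 + 614.7 = 845.554

845.554 millimetres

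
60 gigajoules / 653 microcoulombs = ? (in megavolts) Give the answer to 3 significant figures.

91900000 megavolts

(60e9) / (653e-6) = 0.091884e15 V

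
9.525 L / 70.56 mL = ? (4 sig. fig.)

(9.525) / (70.56 × 10^-3) = 0.13499 × 10^3

135.0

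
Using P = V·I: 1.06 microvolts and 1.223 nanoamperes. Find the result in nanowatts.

1.06 × 10⁻⁶ × 1.223 × 10⁻⁹ = 1.29638 × 10⁻¹⁵ W

0.00000129638 nanowatts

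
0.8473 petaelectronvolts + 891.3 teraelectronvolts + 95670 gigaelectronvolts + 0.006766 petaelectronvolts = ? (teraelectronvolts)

In teraelectronvolts:
  0.8473 petaelectronvolts = 0.8473 × 10³ teraelectronvolts = 847.3
  891.3 teraelectronvolts → 891.3
  95670 gigaelectronvolts = 95670 × 10⁻³ teraelectronvolts = 95.67
  0.006766 petaelectronvolts = 0.006766 × 10³ teraelectronvolts = 6.766
Sum: 847.3 + 891.3 + 95.67 + 6.766 = 1841.036

1841.036 teraelectronvolts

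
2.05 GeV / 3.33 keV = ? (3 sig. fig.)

(2.05 × 10^9) / (3.33 × 10^3) = 0.6156 × 10^6

616000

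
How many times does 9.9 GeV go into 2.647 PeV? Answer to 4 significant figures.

(2.647 × 10¹⁵) / (9.9 × 10⁹) = 0.26737 × 10⁶

267400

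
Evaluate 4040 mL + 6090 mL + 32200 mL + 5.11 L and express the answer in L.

In L:
  4040 mL = 4040 × 10^-3 L = 4.04
  6090 mL = 6090 × 10^-3 L = 6.09
  32200 mL = 32200 × 10^-3 L = 32.2
  5.11 L → 5.11
Sum: 4.04 + 6.09 + 32.2 + 5.11 = 47.44

47.44 L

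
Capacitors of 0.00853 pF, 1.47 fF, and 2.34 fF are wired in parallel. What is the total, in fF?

In fF:
  0.00853 pF = 0.00853 × 10³ fF = 8.53
  1.47 fF → 1.47
  2.34 fF → 2.34
Sum: 8.53 + 1.47 + 2.34 = 12.34

12.34 fF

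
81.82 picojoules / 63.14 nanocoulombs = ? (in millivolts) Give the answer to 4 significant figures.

1.296 millivolts

(81.82e-12) / (63.14e-9) = 1.29585e-3 V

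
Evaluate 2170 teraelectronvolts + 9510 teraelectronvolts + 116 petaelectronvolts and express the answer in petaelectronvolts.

127.68 petaelectronvolts

In petaelectronvolts:
  2170 teraelectronvolts = 2170 × 10⁻³ petaelectronvolts = 2.17
  9510 teraelectronvolts = 9510 × 10⁻³ petaelectronvolts = 9.51
  116 petaelectronvolts → 116
Sum: 2.17 + 9.51 + 116 = 127.68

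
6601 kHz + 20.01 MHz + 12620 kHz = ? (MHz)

In MHz:
  6601 kHz = 6601 × 10^-3 MHz = 6.601
  20.01 MHz → 20.01
  12620 kHz = 12620 × 10^-3 MHz = 12.62
Sum: 6.601 + 20.01 + 12.62 = 39.231

39.231 MHz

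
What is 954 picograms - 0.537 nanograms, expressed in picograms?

417 picograms

In picograms:
  954 picograms → 954
  0.537 nanograms = 0.537e3 picograms = 537
Difference: 954 - 537 = 417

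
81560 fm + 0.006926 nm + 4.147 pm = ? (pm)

92.633 pm

In pm:
  81560 fm = 81560 × 10⁻³ pm = 81.56
  0.006926 nm = 0.006926 × 10³ pm = 6.926
  4.147 pm → 4.147
Sum: 81.56 + 6.926 + 4.147 = 92.633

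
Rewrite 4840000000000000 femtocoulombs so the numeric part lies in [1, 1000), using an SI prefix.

= 4.84 coulombs; mantissa already in [1, 1000).

4.84 coulombs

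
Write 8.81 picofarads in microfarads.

pico = 1e-12, micro = 1e-6; factor is 1e-6.
8.81 × 1e-6 = 0.00000881

0.00000881 microfarads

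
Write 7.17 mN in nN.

7170000 nN

milli = 10⁻³, nano = 10⁻⁹; factor is 10⁶.
7.17 × 10⁶ = 7170000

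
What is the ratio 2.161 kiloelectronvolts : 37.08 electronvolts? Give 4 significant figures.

58.28

(2.161 × 10^3) / (37.08) = 0.058279 × 10^3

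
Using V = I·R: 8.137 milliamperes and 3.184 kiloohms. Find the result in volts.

8.137e-3 × 3.184e3 = 25.908208 V

25.908208 volts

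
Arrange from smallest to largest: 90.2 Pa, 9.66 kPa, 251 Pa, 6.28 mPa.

90.2 Pa = 90.2 Pa
9.66 kPa = 9660 Pa
251 Pa = 251 Pa
6.28 mPa = 0.00628 Pa

6.28 mPa < 90.2 Pa < 251 Pa < 9.66 kPa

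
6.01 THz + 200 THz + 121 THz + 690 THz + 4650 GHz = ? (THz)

In THz:
  6.01 THz → 6.01
  200 THz → 200
  121 THz → 121
  690 THz → 690
  4650 GHz = 4650 × 10⁻³ THz = 4.65
Sum: 6.01 + 200 + 121 + 690 + 4.65 = 1021.66

1021.66 THz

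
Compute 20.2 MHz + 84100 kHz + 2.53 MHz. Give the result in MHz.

106.83 MHz

In MHz:
  20.2 MHz → 20.2
  84100 kHz = 84100 × 10⁻³ MHz = 84.1
  2.53 MHz → 2.53
Sum: 20.2 + 84.1 + 2.53 = 106.83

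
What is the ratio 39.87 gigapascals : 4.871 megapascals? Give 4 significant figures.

(39.87 × 10^9) / (4.871 × 10^6) = 8.1852 × 10^3

8185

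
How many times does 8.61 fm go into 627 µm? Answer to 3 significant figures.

72800000000

(627 × 10^-6) / (8.61 × 10^-15) = 72.82 × 10^9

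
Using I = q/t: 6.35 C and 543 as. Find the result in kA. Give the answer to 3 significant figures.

(6.35) / (543e-18) = 0.011694e18 A

11700000000000 kA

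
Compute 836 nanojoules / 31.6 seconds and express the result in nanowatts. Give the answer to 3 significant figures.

(836e-9) / (31.6) = 26.456e-9 W

26.5 nanowatts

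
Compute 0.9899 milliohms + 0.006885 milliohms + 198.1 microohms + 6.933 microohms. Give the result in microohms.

1201.818 microohms

In microohms:
  0.9899 milliohms = 0.9899e3 microohms = 989.9
  0.006885 milliohms = 0.006885e3 microohms = 6.885
  198.1 microohms → 198.1
  6.933 microohms → 6.933
Sum: 989.9 + 6.885 + 198.1 + 6.933 = 1201.818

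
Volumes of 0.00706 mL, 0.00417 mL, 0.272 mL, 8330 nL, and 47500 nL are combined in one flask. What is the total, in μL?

In μL:
  0.00706 mL = 0.00706e3 μL = 7.06
  0.00417 mL = 0.00417e3 μL = 4.17
  0.272 mL = 0.272e3 μL = 272
  8330 nL = 8330e-3 μL = 8.33
  47500 nL = 47500e-3 μL = 47.5
Sum: 7.06 + 4.17 + 272 + 8.33 + 47.5 = 339.06

339.06 μL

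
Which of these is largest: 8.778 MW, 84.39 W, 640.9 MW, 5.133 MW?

8.778 MW = 8778000 W
84.39 W = 84.39 W
640.9 MW = 640900000 W
5.133 MW = 5133000 W

640.9 MW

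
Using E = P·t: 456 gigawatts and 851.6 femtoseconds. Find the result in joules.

456 × 10^9 × 851.6 × 10^-15 = 388329.6 × 10^-6 J

0.3883296 joules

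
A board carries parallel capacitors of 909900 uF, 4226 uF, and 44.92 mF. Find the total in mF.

In mF:
  909900 uF = 909900 × 10^-3 mF = 909.9
  4226 uF = 4226 × 10^-3 mF = 4.226
  44.92 mF → 44.92
Sum: 909.9 + 4.226 + 44.92 = 959.046

959.046 mF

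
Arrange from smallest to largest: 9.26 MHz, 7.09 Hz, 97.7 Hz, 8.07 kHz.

7.09 Hz < 97.7 Hz < 8.07 kHz < 9.26 MHz

9.26 MHz = 9260000 Hz
7.09 Hz = 7.09 Hz
97.7 Hz = 97.7 Hz
8.07 kHz = 8070 Hz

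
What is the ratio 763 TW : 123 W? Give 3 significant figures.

(763 × 10¹²) / (123) = 6.203 × 10¹²

6200000000000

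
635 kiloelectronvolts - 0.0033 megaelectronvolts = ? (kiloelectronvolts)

631.7 kiloelectronvolts

In kiloelectronvolts:
  635 kiloelectronvolts → 635
  0.0033 megaelectronvolts = 0.0033 × 10^3 kiloelectronvolts = 3.3
Difference: 635 - 3.3 = 631.7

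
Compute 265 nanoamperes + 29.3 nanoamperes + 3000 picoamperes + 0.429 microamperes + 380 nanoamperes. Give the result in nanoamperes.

In nanoamperes:
  265 nanoamperes → 265
  29.3 nanoamperes → 29.3
  3000 picoamperes = 3000e-3 nanoamperes = 3
  0.429 microamperes = 0.429e3 nanoamperes = 429
  380 nanoamperes → 380
Sum: 265 + 29.3 + 3 + 429 + 380 = 1106.3

1106.3 nanoamperes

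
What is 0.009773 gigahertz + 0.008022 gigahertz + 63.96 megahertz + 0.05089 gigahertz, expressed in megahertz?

132.645 megahertz

In megahertz:
  0.009773 gigahertz = 0.009773 × 10³ megahertz = 9.773
  0.008022 gigahertz = 0.008022 × 10³ megahertz = 8.022
  63.96 megahertz → 63.96
  0.05089 gigahertz = 0.05089 × 10³ megahertz = 50.89
Sum: 9.773 + 8.022 + 63.96 + 50.89 = 132.645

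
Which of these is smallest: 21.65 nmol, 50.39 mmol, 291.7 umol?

21.65 nmol

21.65 nmol = 0.00000002165 mol
50.39 mmol = 0.05039 mol
291.7 umol = 0.0002917 mol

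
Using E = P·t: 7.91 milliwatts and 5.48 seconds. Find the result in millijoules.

7.91 × 10⁻³ × 5.48 = 43.3468 × 10⁻³ J

43.3468 millijoules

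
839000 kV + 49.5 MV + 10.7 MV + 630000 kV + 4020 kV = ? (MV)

1533.22 MV

In MV:
  839000 kV = 839000e-3 MV = 839
  49.5 MV → 49.5
  10.7 MV → 10.7
  630000 kV = 630000e-3 MV = 630
  4020 kV = 4020e-3 MV = 4.02
Sum: 839 + 49.5 + 10.7 + 630 + 4.02 = 1533.22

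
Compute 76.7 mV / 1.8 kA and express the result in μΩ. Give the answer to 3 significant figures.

42.6 μΩ

(76.7e-3) / (1.8e3) = 42.611e-6 Ω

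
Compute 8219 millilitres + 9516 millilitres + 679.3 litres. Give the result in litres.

697.035 litres

In litres:
  8219 millilitres = 8219 × 10⁻³ litres = 8.219
  9516 millilitres = 9516 × 10⁻³ litres = 9.516
  679.3 litres → 679.3
Sum: 8.219 + 9.516 + 679.3 = 697.035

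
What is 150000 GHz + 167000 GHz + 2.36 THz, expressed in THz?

In THz:
  150000 GHz = 150000e-3 THz = 150
  167000 GHz = 167000e-3 THz = 167
  2.36 THz → 2.36
Sum: 150 + 167 + 2.36 = 319.36

319.36 THz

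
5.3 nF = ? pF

nano = 10⁻⁹, pico = 10⁻¹²; factor is 10³.
5.3 × 10³ = 5300

5300 pF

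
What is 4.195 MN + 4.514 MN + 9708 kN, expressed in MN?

18.417 MN

In MN:
  4.195 MN → 4.195
  4.514 MN → 4.514
  9708 kN = 9708 × 10⁻³ MN = 9.708
Sum: 4.195 + 4.514 + 9.708 = 18.417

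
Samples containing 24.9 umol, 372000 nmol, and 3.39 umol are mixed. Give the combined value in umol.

In umol:
  24.9 umol → 24.9
  372000 nmol = 372000 × 10⁻³ umol = 372
  3.39 umol → 3.39
Sum: 24.9 + 372 + 3.39 = 400.29

400.29 umol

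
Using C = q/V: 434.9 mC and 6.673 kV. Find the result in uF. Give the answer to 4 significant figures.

65.17 uF

(434.9 × 10^-3) / (6.673 × 10^3) = 65.1731 × 10^-6 F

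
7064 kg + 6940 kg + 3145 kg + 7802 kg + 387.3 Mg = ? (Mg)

412.251 Mg

In Mg:
  7064 kg = 7064 × 10⁻³ Mg = 7.064
  6940 kg = 6940 × 10⁻³ Mg = 6.94
  3145 kg = 3145 × 10⁻³ Mg = 3.145
  7802 kg = 7802 × 10⁻³ Mg = 7.802
  387.3 Mg → 387.3
Sum: 7.064 + 6.94 + 3.145 + 7.802 + 387.3 = 412.251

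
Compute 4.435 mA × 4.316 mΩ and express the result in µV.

19.14146 µV

4.435e-3 × 4.316e-3 = 19.14146e-6 V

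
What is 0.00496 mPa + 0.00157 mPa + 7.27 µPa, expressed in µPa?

13.8 µPa

In µPa:
  0.00496 mPa = 0.00496e3 µPa = 4.96
  0.00157 mPa = 0.00157e3 µPa = 1.57
  7.27 µPa → 7.27
Sum: 4.96 + 1.57 + 7.27 = 13.8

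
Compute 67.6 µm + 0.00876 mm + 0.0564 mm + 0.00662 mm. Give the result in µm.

139.38 µm

In µm:
  67.6 µm → 67.6
  0.00876 mm = 0.00876 × 10³ µm = 8.76
  0.0564 mm = 0.0564 × 10³ µm = 56.4
  0.00662 mm = 0.00662 × 10³ µm = 6.62
Sum: 67.6 + 8.76 + 56.4 + 6.62 = 139.38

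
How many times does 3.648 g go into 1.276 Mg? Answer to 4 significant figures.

349800

(1.276 × 10⁶) / (3.648) = 0.34978 × 10⁶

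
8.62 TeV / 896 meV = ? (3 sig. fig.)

9620000000000

(8.62e12) / (896e-3) = 0.009621e15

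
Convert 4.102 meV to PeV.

milli = 1e-3, peta = 1e15; factor is 1e-18.
4.102 × 1e-18 = 0.000000000000000004102

0.000000000000000004102 PeV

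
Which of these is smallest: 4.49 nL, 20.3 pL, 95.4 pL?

4.49 nL = 0.00000000449 L
20.3 pL = 0.0000000000203 L
95.4 pL = 0.0000000000954 L

20.3 pL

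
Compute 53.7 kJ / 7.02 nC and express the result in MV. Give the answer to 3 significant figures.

7650000 MV

(53.7 × 10^3) / (7.02 × 10^-9) = 7.6496 × 10^12 V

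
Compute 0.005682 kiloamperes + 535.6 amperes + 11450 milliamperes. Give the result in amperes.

In amperes:
  0.005682 kiloamperes = 0.005682 × 10³ amperes = 5.682
  535.6 amperes → 535.6
  11450 milliamperes = 11450 × 10⁻³ amperes = 11.45
Sum: 5.682 + 535.6 + 11.45 = 552.732

552.732 amperes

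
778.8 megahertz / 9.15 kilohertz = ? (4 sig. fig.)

85110

(778.8e6) / (9.15e3) = 85.115e3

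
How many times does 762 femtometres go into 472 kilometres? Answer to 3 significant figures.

619000000000000000

(472e3) / (762e-15) = 0.6194e18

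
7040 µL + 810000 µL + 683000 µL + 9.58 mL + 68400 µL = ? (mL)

1578.02 mL

In mL:
  7040 µL = 7040 × 10^-3 mL = 7.04
  810000 µL = 810000 × 10^-3 mL = 810
  683000 µL = 683000 × 10^-3 mL = 683
  9.58 mL → 9.58
  68400 µL = 68400 × 10^-3 mL = 68.4
Sum: 7.04 + 810 + 683 + 9.58 + 68.4 = 1578.02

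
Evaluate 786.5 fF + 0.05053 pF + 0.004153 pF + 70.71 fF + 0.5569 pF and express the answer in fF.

1468.793 fF

In fF:
  786.5 fF → 786.5
  0.05053 pF = 0.05053 × 10^3 fF = 50.53
  0.004153 pF = 0.004153 × 10^3 fF = 4.153
  70.71 fF → 70.71
  0.5569 pF = 0.5569 × 10^3 fF = 556.9
Sum: 786.5 + 50.53 + 4.153 + 70.71 + 556.9 = 1468.793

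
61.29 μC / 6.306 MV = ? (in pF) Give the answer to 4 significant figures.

9.719 pF

(61.29e-6) / (6.306e6) = 9.71931e-12 F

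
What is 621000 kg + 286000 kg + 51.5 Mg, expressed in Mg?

958.5 Mg

In Mg:
  621000 kg = 621000e-3 Mg = 621
  286000 kg = 286000e-3 Mg = 286
  51.5 Mg → 51.5
Sum: 621 + 286 + 51.5 = 958.5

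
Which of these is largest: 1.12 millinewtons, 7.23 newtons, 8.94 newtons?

8.94 newtons

1.12 millinewtons = 0.00112 newtons
7.23 newtons = 7.23 newtons
8.94 newtons = 8.94 newtons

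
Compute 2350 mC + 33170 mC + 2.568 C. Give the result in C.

In C:
  2350 mC = 2350 × 10^-3 C = 2.35
  33170 mC = 33170 × 10^-3 C = 33.17
  2.568 C → 2.568
Sum: 2.35 + 33.17 + 2.568 = 38.088

38.088 C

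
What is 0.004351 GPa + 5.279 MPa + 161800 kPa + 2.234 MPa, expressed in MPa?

173.664 MPa

In MPa:
  0.004351 GPa = 0.004351 × 10³ MPa = 4.351
  5.279 MPa → 5.279
  161800 kPa = 161800 × 10⁻³ MPa = 161.8
  2.234 MPa → 2.234
Sum: 4.351 + 5.279 + 161.8 + 2.234 = 173.664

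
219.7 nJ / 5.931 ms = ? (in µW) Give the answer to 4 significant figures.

(219.7e-9) / (5.931e-3) = 37.0427e-6 W

37.04 µW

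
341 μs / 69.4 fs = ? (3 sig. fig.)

(341 × 10⁻⁶) / (69.4 × 10⁻¹⁵) = 4.914 × 10⁹

4910000000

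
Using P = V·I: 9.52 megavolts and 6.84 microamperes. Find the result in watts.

65.1168 watts

9.52e6 × 6.84e-6 = 65.1168 W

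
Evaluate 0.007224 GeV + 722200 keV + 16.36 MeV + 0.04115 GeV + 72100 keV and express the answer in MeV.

In MeV:
  0.007224 GeV = 0.007224 × 10^3 MeV = 7.224
  722200 keV = 722200 × 10^-3 MeV = 722.2
  16.36 MeV → 16.36
  0.04115 GeV = 0.04115 × 10^3 MeV = 41.15
  72100 keV = 72100 × 10^-3 MeV = 72.1
Sum: 7.224 + 722.2 + 16.36 + 41.15 + 72.1 = 859.034

859.034 MeV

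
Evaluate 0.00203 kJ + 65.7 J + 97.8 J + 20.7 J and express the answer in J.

In J:
  0.00203 kJ = 0.00203 × 10³ J = 2.03
  65.7 J → 65.7
  97.8 J → 97.8
  20.7 J → 20.7
Sum: 2.03 + 65.7 + 97.8 + 20.7 = 186.23

186.23 J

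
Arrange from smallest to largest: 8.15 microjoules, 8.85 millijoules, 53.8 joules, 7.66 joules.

8.15 microjoules = 0.00000815 joules
8.85 millijoules = 0.00885 joules
53.8 joules = 53.8 joules
7.66 joules = 7.66 joules

8.15 microjoules < 8.85 millijoules < 7.66 joules < 53.8 joules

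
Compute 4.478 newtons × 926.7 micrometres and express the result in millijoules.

4.1497626 millijoules

4.478 × 926.7 × 10^-6 = 4149.7626 × 10^-6 J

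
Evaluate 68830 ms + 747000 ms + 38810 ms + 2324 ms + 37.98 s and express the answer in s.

894.944 s

In s:
  68830 ms = 68830e-3 s = 68.83
  747000 ms = 747000e-3 s = 747
  38810 ms = 38810e-3 s = 38.81
  2324 ms = 2324e-3 s = 2.324
  37.98 s → 37.98
Sum: 68.83 + 747 + 38.81 + 2.324 + 37.98 = 894.944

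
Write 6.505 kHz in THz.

kilo = 10³, tera = 10¹²; factor is 10⁻⁹.
6.505 × 10⁻⁹ = 0.000000006505

0.000000006505 THz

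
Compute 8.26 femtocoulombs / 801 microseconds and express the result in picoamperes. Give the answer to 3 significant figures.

(8.26e-15) / (801e-6) = 0.010312e-9 A

10.3 picoamperes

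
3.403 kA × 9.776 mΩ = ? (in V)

33.267728 V

3.403 × 10³ × 9.776 × 10⁻³ = 33.267728 V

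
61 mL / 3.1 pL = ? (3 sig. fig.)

19700000000

(61e-3) / (3.1e-12) = 19.68e9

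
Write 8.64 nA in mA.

0.00000864 mA

nano = 10^-9, milli = 10^-3; factor is 10^-6.
8.64 × 10^-6 = 0.00000864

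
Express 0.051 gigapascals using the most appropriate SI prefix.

= 51 × 10^6 pascals; 10^6 is mega.

51 megapascals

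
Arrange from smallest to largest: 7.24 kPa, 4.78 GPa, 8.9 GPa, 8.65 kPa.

7.24 kPa < 8.65 kPa < 4.78 GPa < 8.9 GPa

7.24 kPa = 7240 Pa
4.78 GPa = 4780000000 Pa
8.9 GPa = 8900000000 Pa
8.65 kPa = 8650 Pa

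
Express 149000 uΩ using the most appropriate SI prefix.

= 149 × 10⁻³ Ω; 10⁻³ is milli.

149 mΩ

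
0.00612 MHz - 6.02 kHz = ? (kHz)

In kHz:
  0.00612 MHz = 0.00612e3 kHz = 6.12
  6.02 kHz → 6.02
Difference: 6.12 - 6.02 = 0.1

0.1 kHz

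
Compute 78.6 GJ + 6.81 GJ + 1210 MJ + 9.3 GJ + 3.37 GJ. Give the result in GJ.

In GJ:
  78.6 GJ → 78.6
  6.81 GJ → 6.81
  1210 MJ = 1210e-3 GJ = 1.21
  9.3 GJ → 9.3
  3.37 GJ → 3.37
Sum: 78.6 + 6.81 + 1.21 + 9.3 + 3.37 = 99.29

99.29 GJ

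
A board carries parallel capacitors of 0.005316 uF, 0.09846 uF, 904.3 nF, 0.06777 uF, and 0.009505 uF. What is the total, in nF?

1085.351 nF

In nF:
  0.005316 uF = 0.005316 × 10^3 nF = 5.316
  0.09846 uF = 0.09846 × 10^3 nF = 98.46
  904.3 nF → 904.3
  0.06777 uF = 0.06777 × 10^3 nF = 67.77
  0.009505 uF = 0.009505 × 10^3 nF = 9.505
Sum: 5.316 + 98.46 + 904.3 + 67.77 + 9.505 = 1085.351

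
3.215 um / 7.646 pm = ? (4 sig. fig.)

420500

(3.215 × 10⁻⁶) / (7.646 × 10⁻¹²) = 0.42048 × 10⁶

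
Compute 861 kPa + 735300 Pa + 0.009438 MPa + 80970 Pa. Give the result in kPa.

1686.708 kPa

In kPa:
  861 kPa → 861
  735300 Pa = 735300 × 10⁻³ kPa = 735.3
  0.009438 MPa = 0.009438 × 10³ kPa = 9.438
  80970 Pa = 80970 × 10⁻³ kPa = 80.97
Sum: 861 + 735.3 + 9.438 + 80.97 = 1686.708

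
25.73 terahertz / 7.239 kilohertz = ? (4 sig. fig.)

3554000000

(25.73e12) / (7.239e3) = 3.5544e9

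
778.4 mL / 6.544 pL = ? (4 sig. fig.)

118900000000

(778.4 × 10⁻³) / (6.544 × 10⁻¹²) = 118.95 × 10⁹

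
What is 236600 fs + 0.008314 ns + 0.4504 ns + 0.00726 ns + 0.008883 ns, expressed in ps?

711.457 ps

In ps:
  236600 fs = 236600 × 10^-3 ps = 236.6
  0.008314 ns = 0.008314 × 10^3 ps = 8.314
  0.4504 ns = 0.4504 × 10^3 ps = 450.4
  0.00726 ns = 0.00726 × 10^3 ps = 7.26
  0.008883 ns = 0.008883 × 10^3 ps = 8.883
Sum: 236.6 + 8.314 + 450.4 + 7.26 + 8.883 = 711.457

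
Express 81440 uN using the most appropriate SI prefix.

81.44 mN

= 81.44e-3 N; 1e-3 is milli.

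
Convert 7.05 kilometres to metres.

7050 metres

kilo = 10³, (no prefix) = 10⁰; factor is 10³.
7.05 × 10³ = 7050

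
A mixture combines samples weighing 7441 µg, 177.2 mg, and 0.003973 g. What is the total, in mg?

188.614 mg

In mg:
  7441 µg = 7441 × 10⁻³ mg = 7.441
  177.2 mg → 177.2
  0.003973 g = 0.003973 × 10³ mg = 3.973
Sum: 7.441 + 177.2 + 3.973 = 188.614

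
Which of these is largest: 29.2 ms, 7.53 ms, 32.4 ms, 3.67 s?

29.2 ms = 0.0292 s
7.53 ms = 0.00753 s
32.4 ms = 0.0324 s
3.67 s = 3.67 s

3.67 s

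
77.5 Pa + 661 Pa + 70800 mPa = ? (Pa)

In Pa:
  77.5 Pa → 77.5
  661 Pa → 661
  70800 mPa = 70800 × 10^-3 Pa = 70.8
Sum: 77.5 + 661 + 70.8 = 809.3

809.3 Pa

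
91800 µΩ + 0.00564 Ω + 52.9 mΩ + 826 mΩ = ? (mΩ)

In mΩ:
  91800 µΩ = 91800 × 10⁻³ mΩ = 91.8
  0.00564 Ω = 0.00564 × 10³ mΩ = 5.64
  52.9 mΩ → 52.9
  826 mΩ → 826
Sum: 91.8 + 5.64 + 52.9 + 826 = 976.34

976.34 mΩ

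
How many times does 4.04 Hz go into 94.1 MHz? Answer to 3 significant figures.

23300000

(94.1e6) / (4.04) = 23.29e6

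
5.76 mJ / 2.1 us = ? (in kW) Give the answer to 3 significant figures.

2.74 kW

(5.76 × 10^-3) / (2.1 × 10^-6) = 2.7429 × 10^3 W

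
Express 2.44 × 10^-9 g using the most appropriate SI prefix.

2.44 ng

= 2.44 × 10^-9 g; 10^-9 is nano.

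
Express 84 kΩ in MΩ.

kilo = 10^3, mega = 10^6; factor is 10^-3.
84 × 10^-3 = 0.084

0.084 MΩ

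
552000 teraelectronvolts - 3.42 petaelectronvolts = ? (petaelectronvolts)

548.58 petaelectronvolts

In petaelectronvolts:
  552000 teraelectronvolts = 552000 × 10⁻³ petaelectronvolts = 552
  3.42 petaelectronvolts → 3.42
Difference: 552 - 3.42 = 548.58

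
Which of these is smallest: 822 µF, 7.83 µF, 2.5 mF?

7.83 µF

822 µF = 0.000822 F
7.83 µF = 0.00000783 F
2.5 mF = 0.0025 F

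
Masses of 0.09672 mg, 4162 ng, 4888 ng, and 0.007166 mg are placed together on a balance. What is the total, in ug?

112.936 ug

In ug:
  0.09672 mg = 0.09672e3 ug = 96.72
  4162 ng = 4162e-3 ug = 4.162
  4888 ng = 4888e-3 ug = 4.888
  0.007166 mg = 0.007166e3 ug = 7.166
Sum: 96.72 + 4.162 + 4.888 + 7.166 = 112.936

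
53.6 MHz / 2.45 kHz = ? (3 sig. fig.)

21900

(53.6 × 10^6) / (2.45 × 10^3) = 21.88 × 10^3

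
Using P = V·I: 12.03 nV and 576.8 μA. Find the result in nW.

12.03e-9 × 576.8e-6 = 6938.904e-15 W

0.006938904 nW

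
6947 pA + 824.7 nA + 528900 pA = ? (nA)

In nA:
  6947 pA = 6947 × 10⁻³ nA = 6.947
  824.7 nA → 824.7
  528900 pA = 528900 × 10⁻³ nA = 528.9
Sum: 6.947 + 824.7 + 528.9 = 1360.547

1360.547 nA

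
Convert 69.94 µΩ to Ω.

0.00006994 Ω

micro = 10⁻⁶, (no prefix) = 10⁰; factor is 10⁻⁶.
69.94 × 10⁻⁶ = 0.00006994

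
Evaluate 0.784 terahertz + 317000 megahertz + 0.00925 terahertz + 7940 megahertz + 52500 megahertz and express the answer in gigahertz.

In gigahertz:
  0.784 terahertz = 0.784e3 gigahertz = 784
  317000 megahertz = 317000e-3 gigahertz = 317
  0.00925 terahertz = 0.00925e3 gigahertz = 9.25
  7940 megahertz = 7940e-3 gigahertz = 7.94
  52500 megahertz = 52500e-3 gigahertz = 52.5
Sum: 784 + 317 + 9.25 + 7.94 + 52.5 = 1170.69

1170.69 gigahertz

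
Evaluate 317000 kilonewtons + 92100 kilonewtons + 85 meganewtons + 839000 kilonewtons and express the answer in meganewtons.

In meganewtons:
  317000 kilonewtons = 317000 × 10⁻³ meganewtons = 317
  92100 kilonewtons = 92100 × 10⁻³ meganewtons = 92.1
  85 meganewtons → 85
  839000 kilonewtons = 839000 × 10⁻³ meganewtons = 839
Sum: 317 + 92.1 + 85 + 839 = 1333.1

1333.1 meganewtons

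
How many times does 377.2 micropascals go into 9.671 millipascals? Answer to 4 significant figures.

25.64

(9.671 × 10^-3) / (377.2 × 10^-6) = 0.025639 × 10^3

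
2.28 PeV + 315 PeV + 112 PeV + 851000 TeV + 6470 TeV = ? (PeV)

In PeV:
  2.28 PeV → 2.28
  315 PeV → 315
  112 PeV → 112
  851000 TeV = 851000e-3 PeV = 851
  6470 TeV = 6470e-3 PeV = 6.47
Sum: 2.28 + 315 + 112 + 851 + 6.47 = 1286.75

1286.75 PeV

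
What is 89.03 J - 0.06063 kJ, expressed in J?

28.4 J

In J:
  89.03 J → 89.03
  0.06063 kJ = 0.06063e3 J = 60.63
Difference: 89.03 - 60.63 = 28.4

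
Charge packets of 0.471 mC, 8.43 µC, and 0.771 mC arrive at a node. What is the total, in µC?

1250.43 µC

In µC:
  0.471 mC = 0.471 × 10^3 µC = 471
  8.43 µC → 8.43
  0.771 mC = 0.771 × 10^3 µC = 771
Sum: 471 + 8.43 + 771 = 1250.43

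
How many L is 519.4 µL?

micro = 10⁻⁶, (no prefix) = 10⁰; factor is 10⁻⁶.
519.4 × 10⁻⁶ = 0.0005194

0.0005194 L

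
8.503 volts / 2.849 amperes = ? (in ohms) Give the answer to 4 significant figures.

(8.503) / (2.849) = 2.98456 Ω

2.985 ohms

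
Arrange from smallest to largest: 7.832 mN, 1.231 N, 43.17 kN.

7.832 mN = 0.007832 N
1.231 N = 1.231 N
43.17 kN = 43170 N

7.832 mN < 1.231 N < 43.17 kN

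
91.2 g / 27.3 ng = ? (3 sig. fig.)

(91.2) / (27.3 × 10^-9) = 3.341 × 10^9

3340000000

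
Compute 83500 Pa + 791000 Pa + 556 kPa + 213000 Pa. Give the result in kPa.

1643.5 kPa

In kPa:
  83500 Pa = 83500e-3 kPa = 83.5
  791000 Pa = 791000e-3 kPa = 791
  556 kPa → 556
  213000 Pa = 213000e-3 kPa = 213
Sum: 83.5 + 791 + 556 + 213 = 1643.5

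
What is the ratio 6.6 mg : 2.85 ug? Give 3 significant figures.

(6.6e-3) / (2.85e-6) = 2.316e3

2320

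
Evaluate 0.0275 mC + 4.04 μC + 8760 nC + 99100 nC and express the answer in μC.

139.4 μC

In μC:
  0.0275 mC = 0.0275 × 10³ μC = 27.5
  4.04 μC → 4.04
  8760 nC = 8760 × 10⁻³ μC = 8.76
  99100 nC = 99100 × 10⁻³ μC = 99.1
Sum: 27.5 + 4.04 + 8.76 + 99.1 = 139.4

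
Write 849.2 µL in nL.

849200 nL

micro = 10^-6, nano = 10^-9; factor is 10^3.
849.2 × 10^3 = 849200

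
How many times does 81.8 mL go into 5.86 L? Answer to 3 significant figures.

71.6

(5.86) / (81.8 × 10^-3) = 0.07164 × 10^3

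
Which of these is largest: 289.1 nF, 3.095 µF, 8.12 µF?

289.1 nF = 0.0000002891 F
3.095 µF = 0.000003095 F
8.12 µF = 0.00000812 F

8.12 µF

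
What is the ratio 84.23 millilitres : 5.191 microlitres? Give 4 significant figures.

16230

(84.23 × 10^-3) / (5.191 × 10^-6) = 16.226 × 10^3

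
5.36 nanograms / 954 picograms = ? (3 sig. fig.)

(5.36 × 10⁻⁹) / (954 × 10⁻¹²) = 0.005618 × 10³

5.62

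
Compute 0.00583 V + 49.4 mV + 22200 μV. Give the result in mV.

77.43 mV

In mV:
  0.00583 V = 0.00583e3 mV = 5.83
  49.4 mV → 49.4
  22200 μV = 22200e-3 mV = 22.2
Sum: 5.83 + 49.4 + 22.2 = 77.43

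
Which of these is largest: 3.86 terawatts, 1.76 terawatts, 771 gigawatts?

3.86 terawatts

3.86 terawatts = 3860000000000 watts
1.76 terawatts = 1760000000000 watts
771 gigawatts = 771000000000 watts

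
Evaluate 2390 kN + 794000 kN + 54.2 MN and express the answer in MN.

In MN:
  2390 kN = 2390 × 10⁻³ MN = 2.39
  794000 kN = 794000 × 10⁻³ MN = 794
  54.2 MN → 54.2
Sum: 2.39 + 794 + 54.2 = 850.59

850.59 MN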